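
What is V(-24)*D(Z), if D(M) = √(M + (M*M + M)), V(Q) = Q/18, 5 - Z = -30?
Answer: -4*√1295/3 ≈ -47.982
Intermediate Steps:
Z = 35 (Z = 5 - 1*(-30) = 5 + 30 = 35)
V(Q) = Q/18 (V(Q) = Q*(1/18) = Q/18)
D(M) = √(M² + 2*M) (D(M) = √(M + (M² + M)) = √(M + (M + M²)) = √(M² + 2*M))
V(-24)*D(Z) = ((1/18)*(-24))*√(35*(2 + 35)) = -4*√1295/3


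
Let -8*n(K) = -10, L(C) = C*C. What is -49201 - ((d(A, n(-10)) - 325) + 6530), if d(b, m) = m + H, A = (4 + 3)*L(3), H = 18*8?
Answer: -222205/4 ≈ -55551.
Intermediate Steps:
L(C) = C²
n(K) = 5/4 (n(K) = -⅛*(-10) = 5/4)
H = 144
A = 63 (A = (4 + 3)*3² = 7*9 = 63)
d(b, m) = 144 + m (d(b, m) = m + 144 = 144 + m)
-49201 - ((d(A, n(-10)) - 325) + 6530) = -49201 - (((144 + 5/4) - 325) + 6530) = -49201 - ((581/4 - 325) + 6530) = -49201 - (-719/4 + 6530) = -49201 - 1*25401/4 = -49201 - 25401/4 = -222205/4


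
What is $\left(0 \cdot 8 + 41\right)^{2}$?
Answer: $1681$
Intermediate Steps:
$\left(0 \cdot 8 + 41\right)^{2} = \left(0 + 41\right)^{2} = 41^{2} = 1681$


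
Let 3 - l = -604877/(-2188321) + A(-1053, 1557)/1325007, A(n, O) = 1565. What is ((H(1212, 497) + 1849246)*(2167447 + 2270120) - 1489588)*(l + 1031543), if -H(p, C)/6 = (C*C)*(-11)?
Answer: 240925768619113149775942799257736/2899540643247 ≈ 8.3091e+19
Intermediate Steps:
H(p, C) = 66*C² (H(p, C) = -6*C*C*(-11) = -6*C²*(-11) = -(-66)*C² = 66*C²)
l = 7893730948237/2899540643247 (l = 3 - (-604877/(-2188321) + 1565/1325007) = 3 - (-604877*(-1/2188321) + 1565*(1/1325007)) = 3 - (604877/2188321 + 1565/1325007) = 3 - 1*804890981504/2899540643247 = 3 - 804890981504/2899540643247 = 7893730948237/2899540643247 ≈ 2.7224)
((H(1212, 497) + 1849246)*(2167447 + 2270120) - 1489588)*(l + 1031543) = ((66*497² + 1849246)*(2167447 + 2270120) - 1489588)*(7893730948237/2899540643247 + 1031543) = ((66*247009 + 1849246)*4437567 - 1489588)*(2991008747487888358/2899540643247) = ((16302594 + 1849246)*4437567 - 1489588)*(2991008747487888358/2899540643247) = (18151840*4437567 - 1489588)*(2991008747487888358/2899540643247) = (80550006173280 - 1489588)*(2991008747487888358/2899540643247) = 80550004683692*(2991008747487888358/2899540643247) = 240925768619113149775942799257736/2899540643247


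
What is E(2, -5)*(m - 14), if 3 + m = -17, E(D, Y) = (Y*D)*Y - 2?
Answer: -1632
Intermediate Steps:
E(D, Y) = -2 + D*Y**2 (E(D, Y) = (D*Y)*Y - 2 = D*Y**2 - 2 = -2 + D*Y**2)
m = -20 (m = -3 - 17 = -20)
E(2, -5)*(m - 14) = (-2 + 2*(-5)**2)*(-20 - 14) = (-2 + 2*25)*(-34) = (-2 + 50)*(-34) = 48*(-34) = -1632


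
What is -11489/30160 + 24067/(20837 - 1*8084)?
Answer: 44564731/29586960 ≈ 1.5062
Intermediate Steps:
-11489/30160 + 24067/(20837 - 1*8084) = -11489*1/30160 + 24067/(20837 - 8084) = -11489/30160 + 24067/12753 = 44564731/29586960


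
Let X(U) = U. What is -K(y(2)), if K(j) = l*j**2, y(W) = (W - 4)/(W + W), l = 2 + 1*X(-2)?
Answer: 0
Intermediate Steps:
l = 0 (l = 2 + 1*(-2) = 2 - 2 = 0)
y(W) = (-4 + W)/(2*W) (y(W) = (-4 + W)/((2*W)) = (-4 + W)*(1/(2*W)) = (-4 + W)/(2*W))
K(j) = 0 (K(j) = 0*j**2 = 0)
-K(y(2)) = -1*0 = 0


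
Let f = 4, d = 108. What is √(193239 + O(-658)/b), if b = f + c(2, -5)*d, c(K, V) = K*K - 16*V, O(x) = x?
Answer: √3979455032114/4538 ≈ 439.59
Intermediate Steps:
c(K, V) = K² - 16*V
b = 9076 (b = 4 + (2² - 16*(-5))*108 = 4 + (4 + 80)*108 = 4 + 84*108 = 4 + 9072 = 9076)
√(193239 + O(-658)/b) = √(193239 - 658/9076) = √(193239 - 658*1/9076) = √(193239 - 329/4538) = √(876918253/4538) = √3979455032114/4538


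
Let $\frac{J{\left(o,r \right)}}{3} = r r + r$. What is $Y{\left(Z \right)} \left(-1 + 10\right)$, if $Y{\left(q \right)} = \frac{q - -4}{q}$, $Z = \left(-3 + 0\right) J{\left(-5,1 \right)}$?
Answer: $7$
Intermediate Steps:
$J{\left(o,r \right)} = 3 r + 3 r^{2}$ ($J{\left(o,r \right)} = 3 \left(r r + r\right) = 3 \left(r^{2} + r\right) = 3 \left(r + r^{2}\right) = 3 r + 3 r^{2}$)
$Z = -18$ ($Z = \left(-3 + 0\right) 3 \cdot 1 \left(1 + 1\right) = - 3 \cdot 3 \cdot 1 \cdot 2 = \left(-3\right) 6 = -18$)
$Y{\left(q \right)} = \frac{4 + q}{q}$ ($Y{\left(q \right)} = \frac{q + 4}{q} = \frac{4 + q}{q}$)
$Y{\left(Z \right)} \left(-1 + 10\right) = \frac{4 - 18}{-18} \left(-1 + 10\right) = \left(- \frac{1}{18}\right) \left(-14\right) 9 = \frac{7}{9} \cdot 9 = 7$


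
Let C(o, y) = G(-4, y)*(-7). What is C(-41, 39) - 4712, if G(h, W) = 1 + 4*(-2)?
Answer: -4663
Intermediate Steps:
G(h, W) = -7 (G(h, W) = 1 - 8 = -7)
C(o, y) = 49 (C(o, y) = -7*(-7) = 49)
C(-41, 39) - 4712 = 49 - 4712 = -4663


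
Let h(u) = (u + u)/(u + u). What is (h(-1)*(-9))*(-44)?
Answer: 396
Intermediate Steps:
h(u) = 1 (h(u) = (2*u)/((2*u)) = (2*u)*(1/(2*u)) = 1)
(h(-1)*(-9))*(-44) = (1*(-9))*(-44) = -9*(-44) = 396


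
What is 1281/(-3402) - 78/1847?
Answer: -125303/299214 ≈ -0.41877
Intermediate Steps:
1281/(-3402) - 78/1847 = 1281*(-1/3402) - 78*1/1847 = -61/162 - 78/1847 = -125303/299214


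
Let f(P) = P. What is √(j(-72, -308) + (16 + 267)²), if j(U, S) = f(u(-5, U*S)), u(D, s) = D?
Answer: 2*√20021 ≈ 282.99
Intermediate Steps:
j(U, S) = -5
√(j(-72, -308) + (16 + 267)²) = √(-5 + (16 + 267)²) = √(-5 + 283²) = √(-5 + 80089) = √80084 = 2*√20021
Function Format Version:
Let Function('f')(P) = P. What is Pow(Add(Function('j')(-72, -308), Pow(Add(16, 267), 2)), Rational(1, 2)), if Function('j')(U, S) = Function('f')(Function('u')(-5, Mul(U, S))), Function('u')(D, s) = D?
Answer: Mul(2, Pow(20021, Rational(1, 2))) ≈ 282.99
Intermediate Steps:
Function('j')(U, S) = -5
Pow(Add(Function('j')(-72, -308), Pow(Add(16, 267), 2)), Rational(1, 2)) = Pow(Add(-5, Pow(Add(16, 267), 2)), Rational(1, 2)) = Pow(Add(-5, Pow(283, 2)), Rational(1, 2)) = Pow(Add(-5, 80089), Rational(1, 2)) = Pow(80084, Rational(1, 2)) = Mul(2, Pow(20021, Rational(1, 2)))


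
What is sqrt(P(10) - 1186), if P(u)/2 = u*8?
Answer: 3*I*sqrt(114) ≈ 32.031*I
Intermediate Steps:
P(u) = 16*u (P(u) = 2*(u*8) = 2*(8*u) = 16*u)
sqrt(P(10) - 1186) = sqrt(16*10 - 1186) = sqrt(160 - 1186) = sqrt(-1026) = 3*I*sqrt(114)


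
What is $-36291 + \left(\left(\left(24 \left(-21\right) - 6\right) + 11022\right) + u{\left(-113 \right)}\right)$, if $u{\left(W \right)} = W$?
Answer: $-25892$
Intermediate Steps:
$-36291 + \left(\left(\left(24 \left(-21\right) - 6\right) + 11022\right) + u{\left(-113 \right)}\right) = -36291 + \left(\left(\left(24 \left(-21\right) - 6\right) + 11022\right) - 113\right) = -36291 + \left(\left(\left(-504 - 6\right) + 11022\right) - 113\right) = -36291 + \left(\left(-510 + 11022\right) - 113\right) = -36291 + \left(10512 - 113\right) = -36291 + 10399 = -25892$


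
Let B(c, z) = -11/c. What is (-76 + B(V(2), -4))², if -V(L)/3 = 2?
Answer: 198025/36 ≈ 5500.7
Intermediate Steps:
V(L) = -6 (V(L) = -3*2 = -6)
(-76 + B(V(2), -4))² = (-76 - 11/(-6))² = (-76 - 11*(-⅙))² = (-76 + 11/6)² = (-445/6)² = 198025/36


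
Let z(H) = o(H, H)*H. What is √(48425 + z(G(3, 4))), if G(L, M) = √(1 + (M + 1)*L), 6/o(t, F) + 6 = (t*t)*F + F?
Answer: √46536797/31 ≈ 220.06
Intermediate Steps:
o(t, F) = 6/(-6 + F + F*t²) (o(t, F) = 6/(-6 + ((t*t)*F + F)) = 6/(-6 + (t²*F + F)) = 6/(-6 + (F*t² + F)) = 6/(-6 + (F + F*t²)) = 6/(-6 + F + F*t²))
G(L, M) = √(1 + L*(1 + M)) (G(L, M) = √(1 + (1 + M)*L) = √(1 + L*(1 + M)))
z(H) = 6*H/(-6 + H + H³) (z(H) = (6/(-6 + H + H*H²))*H = (6/(-6 + H + H³))*H = 6*H/(-6 + H + H³))
√(48425 + z(G(3, 4))) = √(48425 + 6*√(1 + 3 + 3*4)/(-6 + √(1 + 3 + 3*4) + (√(1 + 3 + 3*4))³)) = √(48425 + 6*√(1 + 3 + 12)/(-6 + √(1 + 3 + 12) + (√(1 + 3 + 12))³)) = √(48425 + 6*√16/(-6 + √16 + (√16)³)) = √(48425 + 6*4/(-6 + 4 + 4³)) = √(48425 + 6*4/(-6 + 4 + 64)) = √(48425 + 6*4/62) = √(48425 + 6*4*(1/62)) = √(48425 + 12/31) = √(1501187/31) = √46536797/31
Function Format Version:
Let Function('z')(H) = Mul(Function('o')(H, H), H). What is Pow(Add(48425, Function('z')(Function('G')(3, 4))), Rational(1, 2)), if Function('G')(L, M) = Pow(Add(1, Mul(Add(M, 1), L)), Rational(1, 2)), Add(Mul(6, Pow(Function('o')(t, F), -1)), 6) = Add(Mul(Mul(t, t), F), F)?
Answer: Mul(Rational(1, 31), Pow(46536797, Rational(1, 2))) ≈ 220.06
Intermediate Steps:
Function('o')(t, F) = Mul(6, Pow(Add(-6, F, Mul(F, Pow(t, 2))), -1)) (Function('o')(t, F) = Mul(6, Pow(Add(-6, Add(Mul(Mul(t, t), F), F)), -1)) = Mul(6, Pow(Add(-6, Add(Mul(Pow(t, 2), F), F)), -1)) = Mul(6, Pow(Add(-6, Add(Mul(F, Pow(t, 2)), F)), -1)) = Mul(6, Pow(Add(-6, Add(F, Mul(F, Pow(t, 2)))), -1)) = Mul(6, Pow(Add(-6, F, Mul(F, Pow(t, 2))), -1)))
Function('G')(L, M) = Pow(Add(1, Mul(L, Add(1, M))), Rational(1, 2)) (Function('G')(L, M) = Pow(Add(1, Mul(Add(1, M), L)), Rational(1, 2)) = Pow(Add(1, Mul(L, Add(1, M))), Rational(1, 2)))
Function('z')(H) = Mul(6, H, Pow(Add(-6, H, Pow(H, 3)), -1)) (Function('z')(H) = Mul(Mul(6, Pow(Add(-6, H, Mul(H, Pow(H, 2))), -1)), H) = Mul(Mul(6, Pow(Add(-6, H, Pow(H, 3)), -1)), H) = Mul(6, H, Pow(Add(-6, H, Pow(H, 3)), -1)))
Pow(Add(48425, Function('z')(Function('G')(3, 4))), Rational(1, 2)) = Pow(Add(48425, Mul(6, Pow(Add(1, 3, Mul(3, 4)), Rational(1, 2)), Pow(Add(-6, Pow(Add(1, 3, Mul(3, 4)), Rational(1, 2)), Pow(Pow(Add(1, 3, Mul(3, 4)), Rational(1, 2)), 3)), -1))), Rational(1, 2)) = Pow(Add(48425, Mul(6, Pow(Add(1, 3, 12), Rational(1, 2)), Pow(Add(-6, Pow(Add(1, 3, 12), Rational(1, 2)), Pow(Pow(Add(1, 3, 12), Rational(1, 2)), 3)), -1))), Rational(1, 2)) = Pow(Add(48425, Mul(6, Pow(16, Rational(1, 2)), Pow(Add(-6, Pow(16, Rational(1, 2)), Pow(Pow(16, Rational(1, 2)), 3)), -1))), Rational(1, 2)) = Pow(Add(48425, Mul(6, 4, Pow(Add(-6, 4, Pow(4, 3)), -1))), Rational(1, 2)) = Pow(Add(48425, Mul(6, 4, Pow(Add(-6, 4, 64), -1))), Rational(1, 2)) = Pow(Add(48425, Mul(6, 4, Pow(62, -1))), Rational(1, 2)) = Pow(Add(48425, Mul(6, 4, Rational(1, 62))), Rational(1, 2)) = Pow(Add(48425, Rational(12, 31)), Rational(1, 2)) = Pow(Rational(1501187, 31), Rational(1, 2)) = Mul(Rational(1, 31), Pow(46536797, Rational(1, 2)))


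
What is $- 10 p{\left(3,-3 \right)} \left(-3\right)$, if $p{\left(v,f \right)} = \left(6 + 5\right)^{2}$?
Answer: $3630$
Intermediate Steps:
$p{\left(v,f \right)} = 121$ ($p{\left(v,f \right)} = 11^{2} = 121$)
$- 10 p{\left(3,-3 \right)} \left(-3\right) = \left(-10\right) 121 \left(-3\right) = \left(-1210\right) \left(-3\right) = 3630$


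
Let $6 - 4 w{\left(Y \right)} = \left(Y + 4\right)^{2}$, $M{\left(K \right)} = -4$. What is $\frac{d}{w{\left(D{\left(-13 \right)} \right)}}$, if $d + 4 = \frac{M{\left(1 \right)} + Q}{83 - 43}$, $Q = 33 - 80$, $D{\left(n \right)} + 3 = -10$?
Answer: $\frac{211}{750} \approx 0.28133$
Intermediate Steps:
$D{\left(n \right)} = -13$ ($D{\left(n \right)} = -3 - 10 = -13$)
$Q = -47$ ($Q = 33 - 80 = -47$)
$w{\left(Y \right)} = \frac{3}{2} - \frac{\left(4 + Y\right)^{2}}{4}$ ($w{\left(Y \right)} = \frac{3}{2} - \frac{\left(Y + 4\right)^{2}}{4} = \frac{3}{2} - \frac{\left(4 + Y\right)^{2}}{4}$)
$d = - \frac{211}{40}$ ($d = -4 + \frac{-4 - 47}{83 - 43} = -4 + \frac{1}{40} \left(-51\right) = -4 - \frac{51}{40} = - \frac{211}{40} \approx -5.275$)
$\frac{d}{w{\left(D{\left(-13 \right)} \right)}} = - \frac{211}{40 \left(\frac{3}{2} - \frac{\left(4 - 13\right)^{2}}{4}\right)} = - \frac{211}{40 \left(\frac{3}{2} - \frac{\left(-9\right)^{2}}{4}\right)} = - \frac{211}{40 \left(\frac{3}{2} - \frac{81}{4}\right)} = - \frac{211}{40 \left(- \frac{75}{4}\right)} = \left(- \frac{211}{40}\right) \left(- \frac{4}{75}\right) = \frac{211}{750}$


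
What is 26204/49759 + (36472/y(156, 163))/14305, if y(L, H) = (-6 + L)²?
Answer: 2108974940062/4003889034375 ≈ 0.52673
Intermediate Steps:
26204/49759 + (36472/y(156, 163))/14305 = 26204/49759 + (36472/((-6 + 156)²))/14305 = 26204*(1/49759) + (36472/(150²))*(1/14305) = 26204/49759 + (36472/22500)*(1/14305) = 26204/49759 + (36472*(1/22500))*(1/14305) = 26204/49759 + (9118/5625)*(1/14305) = 26204/49759 + 9118/80465625 = 2108974940062/4003889034375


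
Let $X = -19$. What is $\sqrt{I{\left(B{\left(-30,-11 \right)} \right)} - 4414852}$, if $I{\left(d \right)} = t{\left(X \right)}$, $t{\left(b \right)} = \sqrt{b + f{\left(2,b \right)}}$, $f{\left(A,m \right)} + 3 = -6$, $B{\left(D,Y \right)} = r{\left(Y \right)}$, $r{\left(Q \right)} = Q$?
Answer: $\sqrt{-4414852 + 2 i \sqrt{7}} \approx 0.001 + 2101.2 i$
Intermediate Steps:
$B{\left(D,Y \right)} = Y$
$f{\left(A,m \right)} = -9$ ($f{\left(A,m \right)} = -3 - 6 = -9$)
$t{\left(b \right)} = \sqrt{-9 + b}$ ($t{\left(b \right)} = \sqrt{b - 9} = \sqrt{-9 + b}$)
$I{\left(d \right)} = 2 i \sqrt{7}$ ($I{\left(d \right)} = \sqrt{-9 - 19} = \sqrt{-28} = 2 i \sqrt{7}$)
$\sqrt{I{\left(B{\left(-30,-11 \right)} \right)} - 4414852} = \sqrt{2 i \sqrt{7} - 4414852} = \sqrt{-4414852 + 2 i \sqrt{7}}$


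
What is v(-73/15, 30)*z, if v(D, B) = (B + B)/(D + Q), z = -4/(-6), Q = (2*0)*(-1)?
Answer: -600/73 ≈ -8.2192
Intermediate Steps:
Q = 0 (Q = 0*(-1) = 0)
z = 2/3 (z = -4*(-1/6) = 2/3 ≈ 0.66667)
v(D, B) = 2*B/D (v(D, B) = (B + B)/(D + 0) = (2*B)/D = 2*B/D)
v(-73/15, 30)*z = (2*30/(-73/15))*(2/3) = (2*30*(-15/73))*(2/3) = -900/73*2/3 = -600/73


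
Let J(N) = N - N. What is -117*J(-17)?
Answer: 0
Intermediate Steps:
J(N) = 0
-117*J(-17) = -117*0 = 0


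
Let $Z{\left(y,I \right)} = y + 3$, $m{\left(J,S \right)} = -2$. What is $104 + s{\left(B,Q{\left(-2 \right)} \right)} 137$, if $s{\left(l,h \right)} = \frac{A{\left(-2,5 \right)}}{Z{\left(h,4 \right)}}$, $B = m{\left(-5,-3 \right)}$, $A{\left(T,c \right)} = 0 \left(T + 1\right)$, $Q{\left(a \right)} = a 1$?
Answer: $104$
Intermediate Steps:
$Z{\left(y,I \right)} = 3 + y$
$Q{\left(a \right)} = a$
$A{\left(T,c \right)} = 0$ ($A{\left(T,c \right)} = 0 \left(1 + T\right) = 0$)
$B = -2$
$s{\left(l,h \right)} = 0$ ($s{\left(l,h \right)} = \frac{0}{3 + h} = 0$)
$104 + s{\left(B,Q{\left(-2 \right)} \right)} 137 = 104 + 0 \cdot 137 = 104 + 0 = 104$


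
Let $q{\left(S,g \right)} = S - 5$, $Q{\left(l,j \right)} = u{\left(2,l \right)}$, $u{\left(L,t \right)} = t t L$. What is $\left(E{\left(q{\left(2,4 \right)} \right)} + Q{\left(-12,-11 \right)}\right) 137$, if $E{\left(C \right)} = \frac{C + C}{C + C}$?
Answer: $39593$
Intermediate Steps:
$u{\left(L,t \right)} = L t^{2}$ ($u{\left(L,t \right)} = t^{2} L = L t^{2}$)
$Q{\left(l,j \right)} = 2 l^{2}$
$q{\left(S,g \right)} = -5 + S$ ($q{\left(S,g \right)} = S - 5 = -5 + S$)
$E{\left(C \right)} = 1$ ($E{\left(C \right)} = \frac{2 C}{2 C} = 2 C \frac{1}{2 C} = 1$)
$\left(E{\left(q{\left(2,4 \right)} \right)} + Q{\left(-12,-11 \right)}\right) 137 = \left(1 + 2 \left(-12\right)^{2}\right) 137 = \left(1 + 2 \cdot 144\right) 137 = \left(1 + 288\right) 137 = 289 \cdot 137 = 39593$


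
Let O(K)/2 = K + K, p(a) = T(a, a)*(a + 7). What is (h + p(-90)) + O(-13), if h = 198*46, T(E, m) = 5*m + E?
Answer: 53876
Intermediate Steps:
T(E, m) = E + 5*m
h = 9108
p(a) = 6*a*(7 + a) (p(a) = (a + 5*a)*(a + 7) = (6*a)*(7 + a) = 6*a*(7 + a))
O(K) = 4*K (O(K) = 2*(K + K) = 2*(2*K) = 4*K)
(h + p(-90)) + O(-13) = (9108 + 6*(-90)*(7 - 90)) + 4*(-13) = (9108 + 6*(-90)*(-83)) - 52 = (9108 + 44820) - 52 = 53928 - 52 = 53876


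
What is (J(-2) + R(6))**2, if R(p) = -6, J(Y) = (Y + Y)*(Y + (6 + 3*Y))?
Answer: 4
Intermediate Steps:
J(Y) = 2*Y*(6 + 4*Y) (J(Y) = (2*Y)*(6 + 4*Y) = 2*Y*(6 + 4*Y))
(J(-2) + R(6))**2 = (4*(-2)*(3 + 2*(-2)) - 6)**2 = (4*(-2)*(3 - 4) - 6)**2 = (4*(-2)*(-1) - 6)**2 = (8 - 6)**2 = 2**2 = 4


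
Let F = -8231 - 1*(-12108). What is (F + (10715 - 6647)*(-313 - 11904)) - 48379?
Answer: -49743258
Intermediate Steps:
F = 3877 (F = -8231 + 12108 = 3877)
(F + (10715 - 6647)*(-313 - 11904)) - 48379 = (3877 + (10715 - 6647)*(-313 - 11904)) - 48379 = (3877 + 4068*(-12217)) - 48379 = (3877 - 49698756) - 48379 = -49694879 - 48379 = -49743258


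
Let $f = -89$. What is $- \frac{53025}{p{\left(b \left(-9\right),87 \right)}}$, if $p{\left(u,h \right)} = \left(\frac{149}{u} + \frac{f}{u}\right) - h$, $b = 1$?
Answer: $\frac{159075}{281} \approx 566.1$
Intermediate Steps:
$p{\left(u,h \right)} = - h + \frac{60}{u}$ ($p{\left(u,h \right)} = \left(\frac{149}{u} - \frac{89}{u}\right) - h = \frac{60}{u} - h = - h + \frac{60}{u}$)
$- \frac{53025}{p{\left(b \left(-9\right),87 \right)}} = - \frac{53025}{\left(-1\right) 87 + \frac{60}{1 \left(-9\right)}} = - \frac{53025}{-87 + \frac{60}{-9}} = - \frac{53025}{-87 + 60 \left(- \frac{1}{9}\right)} = - \frac{53025}{-87 - \frac{20}{3}} = - \frac{53025}{- \frac{281}{3}} = \left(-53025\right) \left(- \frac{3}{281}\right) = \frac{159075}{281}$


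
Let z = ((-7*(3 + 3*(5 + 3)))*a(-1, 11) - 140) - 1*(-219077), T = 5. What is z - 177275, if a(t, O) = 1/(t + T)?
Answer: 166459/4 ≈ 41615.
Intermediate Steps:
a(t, O) = 1/(5 + t) (a(t, O) = 1/(t + 5) = 1/(5 + t))
z = 875559/4 (z = ((-7*(3 + 3*(5 + 3)))/(5 - 1) - 140) - 1*(-219077) = (-7*(3 + 3*8)/4 - 140) + 219077 = (-7*(3 + 24)*(1/4) - 140) + 219077 = (-7*27*(1/4) - 140) + 219077 = (-189*1/4 - 140) + 219077 = (-189/4 - 140) + 219077 = -749/4 + 219077 = 875559/4 ≈ 2.1889e+5)
z - 177275 = 875559/4 - 177275 = 166459/4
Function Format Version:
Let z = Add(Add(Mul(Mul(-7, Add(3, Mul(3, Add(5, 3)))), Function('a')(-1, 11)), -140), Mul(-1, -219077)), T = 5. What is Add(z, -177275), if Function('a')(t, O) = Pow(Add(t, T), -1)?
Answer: Rational(166459, 4) ≈ 41615.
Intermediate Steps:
Function('a')(t, O) = Pow(Add(5, t), -1) (Function('a')(t, O) = Pow(Add(t, 5), -1) = Pow(Add(5, t), -1))
z = Rational(875559, 4) (z = Add(Add(Mul(Mul(-7, Add(3, Mul(3, Add(5, 3)))), Pow(Add(5, -1), -1)), -140), Mul(-1, -219077)) = Add(Add(Mul(Mul(-7, Add(3, Mul(3, 8))), Pow(4, -1)), -140), 219077) = Add(Add(Mul(Mul(-7, Add(3, 24)), Rational(1, 4)), -140), 219077) = Add(Add(Mul(Mul(-7, 27), Rational(1, 4)), -140), 219077) = Add(Add(Mul(-189, Rational(1, 4)), -140), 219077) = Add(Add(Rational(-189, 4), -140), 219077) = Add(Rational(-749, 4), 219077) = Rational(875559, 4) ≈ 2.1889e+5)
Add(z, -177275) = Add(Rational(875559, 4), -177275) = Rational(166459, 4)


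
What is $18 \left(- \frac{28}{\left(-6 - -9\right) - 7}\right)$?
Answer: $126$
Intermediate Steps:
$18 \left(- \frac{28}{\left(-6 - -9\right) - 7}\right) = 18 \left(- \frac{28}{\left(-6 + 9\right) - 7}\right) = 18 \left(- \frac{28}{3 - 7}\right) = 18 \left(- \frac{28}{-4}\right) = 18 \left(\left(-28\right) \left(- \frac{1}{4}\right)\right) = 18 \cdot 7 = 126$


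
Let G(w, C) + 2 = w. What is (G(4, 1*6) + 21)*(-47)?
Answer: -1081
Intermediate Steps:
G(w, C) = -2 + w
(G(4, 1*6) + 21)*(-47) = ((-2 + 4) + 21)*(-47) = (2 + 21)*(-47) = 23*(-47) = -1081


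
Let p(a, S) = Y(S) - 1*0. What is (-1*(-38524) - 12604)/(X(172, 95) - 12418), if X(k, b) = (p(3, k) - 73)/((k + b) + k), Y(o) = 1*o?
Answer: -11378880/5451403 ≈ -2.0873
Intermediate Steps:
Y(o) = o
p(a, S) = S (p(a, S) = S - 1*0 = S + 0 = S)
X(k, b) = (-73 + k)/(b + 2*k) (X(k, b) = (k - 73)/((k + b) + k) = (-73 + k)/((b + k) + k) = (-73 + k)/(b + 2*k))
(-1*(-38524) - 12604)/(X(172, 95) - 12418) = (-1*(-38524) - 12604)/((-73 + 172)/(95 + 2*172) - 12418) = (38524 - 12604)/(99/(95 + 344) - 12418) = 25920/(99/439 - 12418) = 25920/(-5451403/439) = 25920*(-439/5451403) = -11378880/5451403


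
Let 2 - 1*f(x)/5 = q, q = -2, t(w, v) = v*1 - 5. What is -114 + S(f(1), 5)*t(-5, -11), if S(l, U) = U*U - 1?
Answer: -498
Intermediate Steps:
t(w, v) = -5 + v (t(w, v) = v - 5 = -5 + v)
f(x) = 20 (f(x) = 10 - 5*(-2) = 10 + 10 = 20)
S(l, U) = -1 + U**2 (S(l, U) = U**2 - 1 = -1 + U**2)
-114 + S(f(1), 5)*t(-5, -11) = -114 + (-1 + 5**2)*(-5 - 11) = -114 + (-1 + 25)*(-16) = -114 + 24*(-16) = -114 - 384 = -498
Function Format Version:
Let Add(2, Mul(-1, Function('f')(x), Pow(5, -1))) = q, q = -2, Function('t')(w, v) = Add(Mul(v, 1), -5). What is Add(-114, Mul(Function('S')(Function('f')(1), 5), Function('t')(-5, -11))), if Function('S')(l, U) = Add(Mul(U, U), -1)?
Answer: -498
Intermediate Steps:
Function('t')(w, v) = Add(-5, v) (Function('t')(w, v) = Add(v, -5) = Add(-5, v))
Function('f')(x) = 20 (Function('f')(x) = Add(10, Mul(-5, -2)) = Add(10, 10) = 20)
Function('S')(l, U) = Add(-1, Pow(U, 2)) (Function('S')(l, U) = Add(Pow(U, 2), -1) = Add(-1, Pow(U, 2)))
Add(-114, Mul(Function('S')(Function('f')(1), 5), Function('t')(-5, -11))) = Add(-114, Mul(Add(-1, Pow(5, 2)), Add(-5, -11))) = Add(-114, Mul(Add(-1, 25), -16)) = Add(-114, Mul(24, -16)) = Add(-114, -384) = -498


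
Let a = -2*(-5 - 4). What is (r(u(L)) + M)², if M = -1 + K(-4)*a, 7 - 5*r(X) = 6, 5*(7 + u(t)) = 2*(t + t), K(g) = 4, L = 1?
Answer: 126736/25 ≈ 5069.4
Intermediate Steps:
a = 18 (a = -2*(-9) = 18)
u(t) = -7 + 4*t/5 (u(t) = -7 + (2*(t + t))/5 = -7 + (2*(2*t))/5 = -7 + (4*t)/5 = -7 + 4*t/5)
r(X) = ⅕ (r(X) = 7/5 - ⅕*6 = 7/5 - 6/5 = ⅕)
M = 71 (M = -1 + 4*18 = -1 + 72 = 71)
(r(u(L)) + M)² = (⅕ + 71)² = (356/5)² = 126736/25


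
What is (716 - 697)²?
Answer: 361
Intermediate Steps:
(716 - 697)² = 19² = 361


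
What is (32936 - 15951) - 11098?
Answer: 5887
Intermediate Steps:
(32936 - 15951) - 11098 = 16985 - 11098 = 5887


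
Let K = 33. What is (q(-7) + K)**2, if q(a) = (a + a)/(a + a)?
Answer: 1156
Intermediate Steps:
q(a) = 1 (q(a) = (2*a)/((2*a)) = (2*a)*(1/(2*a)) = 1)
(q(-7) + K)**2 = (1 + 33)**2 = 34**2 = 1156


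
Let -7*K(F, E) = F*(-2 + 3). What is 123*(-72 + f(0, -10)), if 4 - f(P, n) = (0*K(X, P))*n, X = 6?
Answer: -8364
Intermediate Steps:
K(F, E) = -F/7 (K(F, E) = -F*(-2 + 3)/7 = -F/7)
f(P, n) = 4 (f(P, n) = 4 - 0*(-⅐*6)*n = 4 - 0*(-6/7)*n = 4 - 0*n = 4 - 1*0 = 4 + 0 = 4)
123*(-72 + f(0, -10)) = 123*(-72 + 4) = 123*(-68) = -8364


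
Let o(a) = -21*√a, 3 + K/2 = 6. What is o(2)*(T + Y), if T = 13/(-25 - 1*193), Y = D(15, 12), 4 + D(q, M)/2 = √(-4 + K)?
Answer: -84 + 36897*√2/218 ≈ 155.36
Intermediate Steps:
K = 6 (K = -6 + 2*6 = -6 + 12 = 6)
D(q, M) = -8 + 2*√2 (D(q, M) = -8 + 2*√(-4 + 6) = -8 + 2*√2)
Y = -8 + 2*√2 ≈ -5.1716
T = -13/218 (T = 13/(-25 - 193) = 13/(-218) = 13*(-1/218) = -13/218 ≈ -0.059633)
o(2)*(T + Y) = (-21*√2)*(-13/218 + (-8 + 2*√2)) = (-21*√2)*(-1757/218 + 2*√2) = -21*√2*(-1757/218 + 2*√2)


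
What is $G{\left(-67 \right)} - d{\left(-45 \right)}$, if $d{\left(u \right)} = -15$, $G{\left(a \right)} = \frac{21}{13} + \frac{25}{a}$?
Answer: $\frac{14147}{871} \approx 16.242$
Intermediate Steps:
$G{\left(a \right)} = \frac{21}{13} + \frac{25}{a}$ ($G{\left(a \right)} = 21 \cdot \frac{1}{13} + \frac{25}{a} = \frac{21}{13} + \frac{25}{a}$)
$G{\left(-67 \right)} - d{\left(-45 \right)} = \left(\frac{21}{13} + \frac{25}{-67}\right) - -15 = \left(\frac{21}{13} + 25 \left(- \frac{1}{67}\right)\right) + 15 = \left(\frac{21}{13} - \frac{25}{67}\right) + 15 = \frac{1082}{871} + 15 = \frac{14147}{871}$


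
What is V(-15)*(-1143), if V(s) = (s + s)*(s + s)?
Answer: -1028700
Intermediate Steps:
V(s) = 4*s² (V(s) = (2*s)*(2*s) = 4*s²)
V(-15)*(-1143) = (4*(-15)²)*(-1143) = (4*225)*(-1143) = 900*(-1143) = -1028700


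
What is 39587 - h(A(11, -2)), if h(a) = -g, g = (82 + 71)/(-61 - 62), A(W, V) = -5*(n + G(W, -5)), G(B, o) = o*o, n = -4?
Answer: 1623016/41 ≈ 39586.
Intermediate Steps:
G(B, o) = o**2
A(W, V) = -105 (A(W, V) = -5*(-4 + (-5)**2) = -5*(-4 + 25) = -5*21 = -105)
g = -51/41 (g = 153/(-123) = 153*(-1/123) = -51/41 ≈ -1.2439)
h(a) = 51/41 (h(a) = -1*(-51/41) = 51/41)
39587 - h(A(11, -2)) = 39587 - 1*51/41 = 39587 - 51/41 = 1623016/41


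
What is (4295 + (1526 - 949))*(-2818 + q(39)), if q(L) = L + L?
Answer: -13349280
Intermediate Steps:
q(L) = 2*L
(4295 + (1526 - 949))*(-2818 + q(39)) = (4295 + (1526 - 949))*(-2818 + 2*39) = (4295 + 577)*(-2818 + 78) = 4872*(-2740) = -13349280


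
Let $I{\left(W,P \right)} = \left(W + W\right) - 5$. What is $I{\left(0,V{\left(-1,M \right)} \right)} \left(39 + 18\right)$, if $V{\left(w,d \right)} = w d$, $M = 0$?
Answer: $-285$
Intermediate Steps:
$V{\left(w,d \right)} = d w$
$I{\left(W,P \right)} = -5 + 2 W$ ($I{\left(W,P \right)} = 2 W - 5 = -5 + 2 W$)
$I{\left(0,V{\left(-1,M \right)} \right)} \left(39 + 18\right) = \left(-5 + 2 \cdot 0\right) \left(39 + 18\right) = \left(-5 + 0\right) 57 = \left(-5\right) 57 = -285$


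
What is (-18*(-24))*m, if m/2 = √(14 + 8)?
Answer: 864*√22 ≈ 4052.5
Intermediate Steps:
m = 2*√22 (m = 2*√(14 + 8) = 2*√22 ≈ 9.3808)
(-18*(-24))*m = (-18*(-24))*(2*√22) = 432*(2*√22) = 864*√22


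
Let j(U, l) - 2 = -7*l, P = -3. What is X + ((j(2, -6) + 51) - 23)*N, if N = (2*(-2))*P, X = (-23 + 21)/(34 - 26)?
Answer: 3455/4 ≈ 863.75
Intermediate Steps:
j(U, l) = 2 - 7*l
X = -¼ (X = -2/8 = -2*⅛ = -¼ ≈ -0.25000)
N = 12 (N = (2*(-2))*(-3) = -4*(-3) = 12)
X + ((j(2, -6) + 51) - 23)*N = -¼ + (((2 - 7*(-6)) + 51) - 23)*12 = -¼ + (((2 + 42) + 51) - 23)*12 = -¼ + ((44 + 51) - 23)*12 = -¼ + (95 - 23)*12 = -¼ + 72*12 = -¼ + 864 = 3455/4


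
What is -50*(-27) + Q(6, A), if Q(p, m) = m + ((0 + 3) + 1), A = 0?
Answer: 1354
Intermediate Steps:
Q(p, m) = 4 + m (Q(p, m) = m + (3 + 1) = m + 4 = 4 + m)
-50*(-27) + Q(6, A) = -50*(-27) + (4 + 0) = 1350 + 4 = 1354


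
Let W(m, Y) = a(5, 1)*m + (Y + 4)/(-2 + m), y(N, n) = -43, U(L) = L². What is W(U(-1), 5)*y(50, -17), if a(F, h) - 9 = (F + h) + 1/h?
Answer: -301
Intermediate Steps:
a(F, h) = 9 + F + h + 1/h (a(F, h) = 9 + ((F + h) + 1/h) = 9 + (F + h + 1/h) = 9 + F + h + 1/h)
W(m, Y) = 16*m + (4 + Y)/(-2 + m) (W(m, Y) = (9 + 5 + 1 + 1/1)*m + (Y + 4)/(-2 + m) = (9 + 5 + 1 + 1)*m + (4 + Y)/(-2 + m) = 16*m + (4 + Y)/(-2 + m))
W(U(-1), 5)*y(50, -17) = ((4 + 5 - 32*(-1)² + 16*((-1)²)²)/(-2 + (-1)²))*(-43) = ((4 + 5 - 32*1 + 16*1²)/(-2 + 1))*(-43) = ((4 + 5 - 32 + 16*1)/(-1))*(-43) = -(4 + 5 - 32 + 16)*(-43) = -1*(-7)*(-43) = 7*(-43) = -301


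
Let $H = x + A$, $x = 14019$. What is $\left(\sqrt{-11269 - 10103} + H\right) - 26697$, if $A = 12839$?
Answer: $161 + 2 i \sqrt{5343} \approx 161.0 + 146.19 i$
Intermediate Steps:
$H = 26858$ ($H = 14019 + 12839 = 26858$)
$\left(\sqrt{-11269 - 10103} + H\right) - 26697 = \left(\sqrt{-11269 - 10103} + 26858\right) - 26697 = \left(\sqrt{-21372} + 26858\right) - 26697 = \left(2 i \sqrt{5343} + 26858\right) - 26697 = \left(26858 + 2 i \sqrt{5343}\right) - 26697 = 161 + 2 i \sqrt{5343}$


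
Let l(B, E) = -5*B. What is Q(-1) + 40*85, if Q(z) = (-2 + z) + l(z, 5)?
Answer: 3402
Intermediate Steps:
Q(z) = -2 - 4*z (Q(z) = (-2 + z) - 5*z = -2 - 4*z)
Q(-1) + 40*85 = (-2 - 4*(-1)) + 40*85 = (-2 + 4) + 3400 = 2 + 3400 = 3402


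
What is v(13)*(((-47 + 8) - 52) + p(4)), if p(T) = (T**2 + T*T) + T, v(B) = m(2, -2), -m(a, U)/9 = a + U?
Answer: 0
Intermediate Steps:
m(a, U) = -9*U - 9*a (m(a, U) = -9*(a + U) = -9*(U + a) = -9*U - 9*a)
v(B) = 0 (v(B) = -9*(-2) - 9*2 = 18 - 18 = 0)
p(T) = T + 2*T**2 (p(T) = (T**2 + T**2) + T = 2*T**2 + T = T + 2*T**2)
v(13)*(((-47 + 8) - 52) + p(4)) = 0*(((-47 + 8) - 52) + 4*(1 + 2*4)) = 0*((-39 - 52) + 4*(1 + 8)) = 0*(-91 + 4*9) = 0*(-91 + 36) = 0*(-55) = 0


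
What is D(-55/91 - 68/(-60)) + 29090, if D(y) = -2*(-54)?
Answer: 29198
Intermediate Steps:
D(y) = 108
D(-55/91 - 68/(-60)) + 29090 = 108 + 29090 = 29198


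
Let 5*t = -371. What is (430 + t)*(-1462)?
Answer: -2600898/5 ≈ -5.2018e+5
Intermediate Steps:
t = -371/5 (t = (⅕)*(-371) = -371/5 ≈ -74.200)
(430 + t)*(-1462) = (430 - 371/5)*(-1462) = (1779/5)*(-1462) = -2600898/5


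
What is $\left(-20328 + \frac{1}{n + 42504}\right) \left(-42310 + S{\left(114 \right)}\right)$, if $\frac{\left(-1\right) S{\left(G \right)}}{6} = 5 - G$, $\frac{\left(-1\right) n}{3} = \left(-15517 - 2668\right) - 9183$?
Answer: $\frac{13189494619561}{15576} \approx 8.4678 \cdot 10^{8}$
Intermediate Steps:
$n = 82104$ ($n = - 3 \left(\left(-15517 - 2668\right) - 9183\right) = - 3 \left(-18185 - 9183\right) = \left(-3\right) \left(-27368\right) = 82104$)
$S{\left(G \right)} = -30 + 6 G$ ($S{\left(G \right)} = - 6 \left(5 - G\right) = -30 + 6 G$)
$\left(-20328 + \frac{1}{n + 42504}\right) \left(-42310 + S{\left(114 \right)}\right) = \left(-20328 + \frac{1}{82104 + 42504}\right) \left(-42310 + \left(-30 + 6 \cdot 114\right)\right) = \left(-20328 + \frac{1}{124608}\right) \left(-42310 + \left(-30 + 684\right)\right) = \left(-20328 + \frac{1}{124608}\right) \left(-42310 + 654\right) = \left(- \frac{2533031423}{124608}\right) \left(-41656\right) = \frac{13189494619561}{15576}$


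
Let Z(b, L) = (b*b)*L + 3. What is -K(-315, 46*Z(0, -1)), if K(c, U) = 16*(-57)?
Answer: 912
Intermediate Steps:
Z(b, L) = 3 + L*b² (Z(b, L) = b²*L + 3 = L*b² + 3 = 3 + L*b²)
K(c, U) = -912
-K(-315, 46*Z(0, -1)) = -1*(-912) = 912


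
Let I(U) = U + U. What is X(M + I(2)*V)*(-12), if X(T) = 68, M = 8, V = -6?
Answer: -816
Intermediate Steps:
I(U) = 2*U
X(M + I(2)*V)*(-12) = 68*(-12) = -816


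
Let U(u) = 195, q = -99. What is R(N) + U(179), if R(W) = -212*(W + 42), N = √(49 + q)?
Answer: -8709 - 1060*I*√2 ≈ -8709.0 - 1499.1*I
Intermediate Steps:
N = 5*I*√2 (N = √(49 - 99) = √(-50) = 5*I*√2 ≈ 7.0711*I)
R(W) = -8904 - 212*W (R(W) = -212*(42 + W) = -8904 - 212*W)
R(N) + U(179) = (-8904 - 1060*I*√2) + 195 = -8709 - 1060*I*√2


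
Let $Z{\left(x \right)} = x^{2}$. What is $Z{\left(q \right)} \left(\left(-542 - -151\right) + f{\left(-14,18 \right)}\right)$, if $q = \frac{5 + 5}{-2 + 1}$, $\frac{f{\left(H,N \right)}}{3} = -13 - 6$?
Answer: $-44800$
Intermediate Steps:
$f{\left(H,N \right)} = -57$ ($f{\left(H,N \right)} = 3 \left(-13 - 6\right) = 3 \left(-19\right) = -57$)
$q = -10$ ($q = \frac{10}{-1} = 10 \left(-1\right) = -10$)
$Z{\left(q \right)} \left(\left(-542 - -151\right) + f{\left(-14,18 \right)}\right) = \left(-10\right)^{2} \left(\left(-542 - -151\right) - 57\right) = 100 \left(\left(-542 + 151\right) - 57\right) = 100 \left(-391 - 57\right) = 100 \left(-448\right) = -44800$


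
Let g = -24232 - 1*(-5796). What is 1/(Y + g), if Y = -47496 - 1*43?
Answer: -1/65975 ≈ -1.5157e-5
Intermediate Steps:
Y = -47539 (Y = -47496 - 43 = -47539)
g = -18436 (g = -24232 + 5796 = -18436)
1/(Y + g) = 1/(-47539 - 18436) = 1/(-65975) = -1/65975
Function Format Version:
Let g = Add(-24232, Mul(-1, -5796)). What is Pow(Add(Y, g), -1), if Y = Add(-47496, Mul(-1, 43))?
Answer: Rational(-1, 65975) ≈ -1.5157e-5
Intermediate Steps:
Y = -47539 (Y = Add(-47496, -43) = -47539)
g = -18436 (g = Add(-24232, 5796) = -18436)
Pow(Add(Y, g), -1) = Pow(Add(-47539, -18436), -1) = Pow(-65975, -1) = Rational(-1, 65975)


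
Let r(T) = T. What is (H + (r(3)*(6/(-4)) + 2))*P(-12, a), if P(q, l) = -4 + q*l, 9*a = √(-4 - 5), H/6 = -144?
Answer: 3466 + 3466*I ≈ 3466.0 + 3466.0*I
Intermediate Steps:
H = -864 (H = 6*(-144) = -864)
a = I/3 (a = √(-4 - 5)/9 = √(-9)/9 = (3*I)/9 = I/3 ≈ 0.33333*I)
P(q, l) = -4 + l*q
(H + (r(3)*(6/(-4)) + 2))*P(-12, a) = (-864 + (3*(6/(-4)) + 2))*(-4 + (I/3)*(-12)) = (-864 + (3*(6*(-¼)) + 2))*(-4 - 4*I) = (-864 + (3*(-3/2) + 2))*(-4 - 4*I) = (-864 + (-9/2 + 2))*(-4 - 4*I) = (-864 - 5/2)*(-4 - 4*I) = -1733*(-4 - 4*I)/2 = 3466 + 3466*I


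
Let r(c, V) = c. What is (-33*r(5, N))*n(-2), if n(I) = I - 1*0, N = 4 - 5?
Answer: 330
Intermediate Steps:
N = -1
n(I) = I (n(I) = I + 0 = I)
(-33*r(5, N))*n(-2) = -33*5*(-2) = -165*(-2) = 330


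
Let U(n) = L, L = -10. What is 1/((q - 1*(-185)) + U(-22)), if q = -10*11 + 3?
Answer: 1/68 ≈ 0.014706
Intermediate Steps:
U(n) = -10
q = -107 (q = -110 + 3 = -107)
1/((q - 1*(-185)) + U(-22)) = 1/((-107 - 1*(-185)) - 10) = 1/((-107 + 185) - 10) = 1/(78 - 10) = 1/68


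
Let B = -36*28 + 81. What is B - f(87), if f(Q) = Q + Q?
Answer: -1101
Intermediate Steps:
f(Q) = 2*Q
B = -927 (B = -1008 + 81 = -927)
B - f(87) = -927 - 2*87 = -927 - 1*174 = -927 - 174 = -1101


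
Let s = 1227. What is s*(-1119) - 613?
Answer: -1373626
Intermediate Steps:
s*(-1119) - 613 = 1227*(-1119) - 613 = -1373013 - 613 = -1373626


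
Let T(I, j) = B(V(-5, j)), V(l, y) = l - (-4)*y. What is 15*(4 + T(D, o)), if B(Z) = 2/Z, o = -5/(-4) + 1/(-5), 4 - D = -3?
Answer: 45/2 ≈ 22.500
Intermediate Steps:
D = 7 (D = 4 - 1*(-3) = 4 + 3 = 7)
V(l, y) = l + 4*y
o = 21/20 (o = -5*(-¼) + 1*(-⅕) = 5/4 - ⅕ = 21/20 ≈ 1.0500)
T(I, j) = 2/(-5 + 4*j)
15*(4 + T(D, o)) = 15*(4 + 2/(-5 + 4*(21/20))) = 15*(4 + 2/(-5 + 21/5)) = 15*(4 + 2/(-⅘)) = 15*(4 + 2*(-5/4)) = 15*(4 - 5/2) = 15*(3/2) = 45/2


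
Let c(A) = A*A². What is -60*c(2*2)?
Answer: -3840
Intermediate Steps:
c(A) = A³
-60*c(2*2) = -60*(2*2)³ = -60*4³ = -60*64 = -1*3840 = -3840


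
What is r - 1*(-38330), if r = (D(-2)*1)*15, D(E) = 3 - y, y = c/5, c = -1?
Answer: 38378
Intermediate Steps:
y = -1/5 ≈ -0.20000
D(E) = 16/5 (D(E) = 3 - 1*(-1/5) = 3 + 1/5 = 16/5)
r = 48 (r = ((16/5)*1)*15 = (16/5)*15 = 48)
r - 1*(-38330) = 48 - 1*(-38330) = 48 + 38330 = 38378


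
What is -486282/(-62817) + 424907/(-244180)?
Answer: 30682985247/5112885020 ≈ 6.0011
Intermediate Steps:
-486282/(-62817) + 424907/(-244180) = -486282*(-1/62817) + 424907*(-1/244180) = 162094/20939 - 424907/244180 = 30682985247/5112885020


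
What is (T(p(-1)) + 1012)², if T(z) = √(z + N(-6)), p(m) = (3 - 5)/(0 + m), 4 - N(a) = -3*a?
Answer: 1024132 + 4048*I*√3 ≈ 1.0241e+6 + 7011.3*I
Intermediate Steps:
N(a) = 4 + 3*a (N(a) = 4 - (-3)*a = 4 + 3*a)
p(m) = -2/m
T(z) = √(-14 + z) (T(z) = √(z + (4 + 3*(-6))) = √(z + (4 - 18)) = √(z - 14) = √(-14 + z))
(T(p(-1)) + 1012)² = (√(-14 - 2/(-1)) + 1012)² = (√(-14 - 2*(-1)) + 1012)² = (√(-14 + 2) + 1012)² = (√(-12) + 1012)² = (2*I*√3 + 1012)² = (1012 + 2*I*√3)²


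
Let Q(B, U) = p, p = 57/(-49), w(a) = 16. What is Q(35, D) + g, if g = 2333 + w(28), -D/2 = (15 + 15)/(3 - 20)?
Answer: 115044/49 ≈ 2347.8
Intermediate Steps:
p = -57/49 (p = 57*(-1/49) = -57/49 ≈ -1.1633)
D = 60/17 (D = -2*(15 + 15)/(3 - 20) = -60/(-17) = -60*(-1)/17 = -2*(-30/17) = 60/17 ≈ 3.5294)
Q(B, U) = -57/49
g = 2349 (g = 2333 + 16 = 2349)
Q(35, D) + g = -57/49 + 2349 = 115044/49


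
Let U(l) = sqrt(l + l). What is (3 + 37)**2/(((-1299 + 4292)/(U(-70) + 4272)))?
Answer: 6835200/2993 + 3200*I*sqrt(35)/2993 ≈ 2283.7 + 6.3252*I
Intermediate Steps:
U(l) = sqrt(2)*sqrt(l) (U(l) = sqrt(2*l) = sqrt(2)*sqrt(l))
(3 + 37)**2/(((-1299 + 4292)/(U(-70) + 4272))) = (3 + 37)**2/(((-1299 + 4292)/(sqrt(2)*sqrt(-70) + 4272))) = 40**2/((2993/(sqrt(2)*(I*sqrt(70)) + 4272))) = 1600/((2993/(2*I*sqrt(35) + 4272))) = 1600/((2993/(4272 + 2*I*sqrt(35)))) = 1600*(4272/2993 + 2*I*sqrt(35)/2993) = 6835200/2993 + 3200*I*sqrt(35)/2993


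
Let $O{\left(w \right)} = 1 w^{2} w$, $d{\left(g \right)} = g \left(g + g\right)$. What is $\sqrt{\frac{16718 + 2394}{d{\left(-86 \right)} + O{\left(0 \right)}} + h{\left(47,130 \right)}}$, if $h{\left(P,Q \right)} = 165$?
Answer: $\frac{\sqrt{307474}}{43} \approx 12.895$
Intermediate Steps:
$d{\left(g \right)} = 2 g^{2}$ ($d{\left(g \right)} = g 2 g = 2 g^{2}$)
$O{\left(w \right)} = w^{3}$ ($O{\left(w \right)} = w^{2} w = w^{3}$)
$\sqrt{\frac{16718 + 2394}{d{\left(-86 \right)} + O{\left(0 \right)}} + h{\left(47,130 \right)}} = \sqrt{\frac{16718 + 2394}{2 \left(-86\right)^{2} + 0^{3}} + 165} = \sqrt{\frac{19112}{2 \cdot 7396 + 0} + 165} = \sqrt{\frac{19112}{14792 + 0} + 165} = \sqrt{\frac{19112}{14792} + 165} = \sqrt{19112 \cdot \frac{1}{14792} + 165} = \sqrt{\frac{2389}{1849} + 165} = \sqrt{\frac{307474}{1849}} = \frac{\sqrt{307474}}{43}$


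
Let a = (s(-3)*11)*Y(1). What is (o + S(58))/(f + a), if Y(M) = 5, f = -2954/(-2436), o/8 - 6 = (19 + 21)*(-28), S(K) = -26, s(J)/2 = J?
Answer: 1555212/57209 ≈ 27.185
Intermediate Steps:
s(J) = 2*J
o = -8912 (o = 48 + 8*((19 + 21)*(-28)) = 48 + 8*(40*(-28)) = 48 + 8*(-1120) = 48 - 8960 = -8912)
f = 211/174 (f = -2954*(-1/2436) = 211/174 ≈ 1.2126)
a = -330 (a = ((2*(-3))*11)*5 = -6*11*5 = -66*5 = -330)
(o + S(58))/(f + a) = (-8912 - 26)/(211/174 - 330) = -8938/(-57209/174) = -8938*(-174/57209) = 1555212/57209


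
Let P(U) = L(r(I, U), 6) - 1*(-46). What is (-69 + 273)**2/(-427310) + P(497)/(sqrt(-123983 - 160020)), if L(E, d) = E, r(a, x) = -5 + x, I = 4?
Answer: -20808/213655 - 538*I*sqrt(284003)/284003 ≈ -0.097391 - 1.0095*I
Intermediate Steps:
P(U) = 41 + U (P(U) = (-5 + U) - 1*(-46) = (-5 + U) + 46 = 41 + U)
(-69 + 273)**2/(-427310) + P(497)/(sqrt(-123983 - 160020)) = (-69 + 273)**2/(-427310) + (41 + 497)/(sqrt(-123983 - 160020)) = 204**2*(-1/427310) + 538/(sqrt(-284003)) = 41616*(-1/427310) + 538/((I*sqrt(284003))) = -20808/213655 + 538*(-I*sqrt(284003)/284003) = -20808/213655 - 538*I*sqrt(284003)/284003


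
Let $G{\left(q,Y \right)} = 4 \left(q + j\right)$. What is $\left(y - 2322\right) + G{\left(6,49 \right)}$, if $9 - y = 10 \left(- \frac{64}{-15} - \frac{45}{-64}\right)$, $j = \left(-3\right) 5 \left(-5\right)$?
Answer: $- \frac{195715}{96} \approx -2038.7$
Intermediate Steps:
$j = 75$ ($j = \left(-15\right) \left(-5\right) = 75$)
$y = - \frac{3907}{96}$ ($y = 9 - 10 \left(- \frac{64}{-15} - \frac{45}{-64}\right) = 9 - 10 \left(\left(-64\right) \left(- \frac{1}{15}\right) - - \frac{45}{64}\right) = 9 - 10 \left(\frac{64}{15} + \frac{45}{64}\right) = 9 - 10 \cdot \frac{4771}{960} = 9 - \frac{4771}{96} = - \frac{3907}{96} \approx -40.698$)
$G{\left(q,Y \right)} = 300 + 4 q$ ($G{\left(q,Y \right)} = 4 \left(q + 75\right) = 4 \left(75 + q\right) = 300 + 4 q$)
$\left(y - 2322\right) + G{\left(6,49 \right)} = \left(- \frac{3907}{96} - 2322\right) + \left(300 + 4 \cdot 6\right) = - \frac{226819}{96} + \left(300 + 24\right) = - \frac{226819}{96} + 324 = - \frac{195715}{96}$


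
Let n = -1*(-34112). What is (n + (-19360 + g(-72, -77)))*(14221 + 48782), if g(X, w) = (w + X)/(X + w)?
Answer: 929483259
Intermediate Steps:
n = 34112
g(X, w) = 1 (g(X, w) = (X + w)/(X + w) = 1)
(n + (-19360 + g(-72, -77)))*(14221 + 48782) = (34112 + (-19360 + 1))*(14221 + 48782) = (34112 - 19359)*63003 = 14753*63003 = 929483259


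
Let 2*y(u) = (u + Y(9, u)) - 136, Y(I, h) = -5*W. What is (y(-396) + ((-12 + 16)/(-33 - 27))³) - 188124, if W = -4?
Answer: -635782501/3375 ≈ -1.8838e+5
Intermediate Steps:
Y(I, h) = 20 (Y(I, h) = -5*(-4) = 20)
y(u) = -58 + u/2 (y(u) = ((u + 20) - 136)/2 = ((20 + u) - 136)/2 = (-116 + u)/2 = -58 + u/2)
(y(-396) + ((-12 + 16)/(-33 - 27))³) - 188124 = ((-58 + (½)*(-396)) + ((-12 + 16)/(-33 - 27))³) - 188124 = ((-58 - 198) + (4/(-60))³) - 188124 = (-256 + (4*(-1/60))³) - 188124 = (-256 + (-1/15)³) - 188124 = (-256 - 1/3375) - 188124 = -864001/3375 - 188124 = -635782501/3375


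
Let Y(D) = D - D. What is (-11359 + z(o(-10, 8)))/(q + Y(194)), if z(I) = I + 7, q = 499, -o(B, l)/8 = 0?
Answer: -11352/499 ≈ -22.750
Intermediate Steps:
o(B, l) = 0 (o(B, l) = -8*0 = 0)
Y(D) = 0
z(I) = 7 + I
(-11359 + z(o(-10, 8)))/(q + Y(194)) = (-11359 + (7 + 0))/(499 + 0) = (-11359 + 7)/499 = -11352*1/499 = -11352/499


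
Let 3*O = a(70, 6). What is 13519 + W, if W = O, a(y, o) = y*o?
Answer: 13659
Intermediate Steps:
a(y, o) = o*y
O = 140 (O = (6*70)/3 = (1/3)*420 = 140)
W = 140
13519 + W = 13519 + 140 = 13659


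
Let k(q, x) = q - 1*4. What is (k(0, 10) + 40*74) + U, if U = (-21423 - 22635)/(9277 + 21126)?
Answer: 89827210/30403 ≈ 2954.6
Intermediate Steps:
U = -44058/30403 ≈ -1.4491
k(q, x) = -4 + q (k(q, x) = q - 4 = -4 + q)
(k(0, 10) + 40*74) + U = ((-4 + 0) + 40*74) - 44058/30403 = (-4 + 2960) - 44058/30403 = 2956 - 44058/30403 = 89827210/30403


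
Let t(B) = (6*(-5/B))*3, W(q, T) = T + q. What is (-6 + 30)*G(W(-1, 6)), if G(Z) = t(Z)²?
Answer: 7776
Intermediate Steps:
t(B) = -90/B (t(B) = -30/B*3 = -90/B)
G(Z) = 8100/Z² (G(Z) = (-90/Z)² = 8100/Z²)
(-6 + 30)*G(W(-1, 6)) = (-6 + 30)*(8100/(6 - 1)²) = 24*(8100/5²) = 24*(8100*(1/25)) = 24*324 = 7776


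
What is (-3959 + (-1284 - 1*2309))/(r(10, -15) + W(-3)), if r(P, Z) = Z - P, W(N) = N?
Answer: 1888/7 ≈ 269.71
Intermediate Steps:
(-3959 + (-1284 - 1*2309))/(r(10, -15) + W(-3)) = (-3959 + (-1284 - 1*2309))/((-15 - 1*10) - 3) = (-3959 + (-1284 - 2309))/((-15 - 10) - 3) = (-3959 - 3593)/(-25 - 3) = -7552/(-28) = -7552*(-1/28) = 1888/7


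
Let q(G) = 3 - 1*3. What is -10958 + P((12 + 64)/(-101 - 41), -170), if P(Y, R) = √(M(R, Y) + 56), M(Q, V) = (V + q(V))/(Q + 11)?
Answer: -10958 + √7137154158/11289 ≈ -10951.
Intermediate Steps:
q(G) = 0 (q(G) = 3 - 3 = 0)
M(Q, V) = V/(11 + Q) (M(Q, V) = (V + 0)/(Q + 11) = V/(11 + Q))
P(Y, R) = √(56 + Y/(11 + R)) (P(Y, R) = √(Y/(11 + R) + 56) = √(56 + Y/(11 + R)))
-10958 + P((12 + 64)/(-101 - 41), -170) = -10958 + √((616 + (12 + 64)/(-101 - 41) + 56*(-170))/(11 - 170)) = -10958 + √((616 + 76/(-142) - 9520)/(-159)) = -10958 + √(-(616 + 76*(-1/142) - 9520)/159) = -10958 + √(-(616 - 38/71 - 9520)/159) = -10958 + √(-1/159*(-632222/71)) = -10958 + √(632222/11289) = -10958 + √7137154158/11289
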